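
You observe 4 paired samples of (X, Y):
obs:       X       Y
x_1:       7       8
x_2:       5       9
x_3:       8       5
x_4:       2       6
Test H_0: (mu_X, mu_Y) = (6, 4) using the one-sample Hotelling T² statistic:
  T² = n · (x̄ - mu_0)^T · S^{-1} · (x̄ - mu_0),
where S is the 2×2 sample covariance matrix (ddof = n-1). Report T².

Step 1 — sample mean vector:
  mean(X) = (7 + 5 + 8 + 2) / 4 = 22/4 = 5.5
  mean(Y) = (8 + 9 + 5 + 6) / 4 = 28/4 = 7
  x̄ = (5.5, 7),  deviation x̄ - mu_0 = (5.5, 7) - (6, 4) = (-0.5, 3).

Step 2 — sample covariance matrix, S[i,j] = (1/(n-1)) · Σ_k (x_{k,i} - mean_i) · (x_{k,j} - mean_j), divisor n-1 = 3:
  S[X,X] = ((1.5)·(1.5) + (-0.5)·(-0.5) + (2.5)·(2.5) + (-3.5)·(-3.5)) / 3 = 21/3 = 7
  S[X,Y] = ((1.5)·(1) + (-0.5)·(2) + (2.5)·(-2) + (-3.5)·(-1)) / 3 = -1/3 = -0.3333
  S[Y,Y] = ((1)·(1) + (2)·(2) + (-2)·(-2) + (-1)·(-1)) / 3 = 10/3 = 3.3333
  S = [[7, -0.3333],
 [-0.3333, 3.3333]].

Step 3 — invert S. det(S) = 7·3.3333 - (-0.3333)² = 23.2222.
  S^{-1} = (1/det) · [[d, -b], [-b, a]] = [[0.1435, 0.0144],
 [0.0144, 0.3014]].

Step 4 — quadratic form (x̄ - mu_0)^T · S^{-1} · (x̄ - mu_0):
  S^{-1} · (x̄ - mu_0) = (-0.0287, 0.8971),
  (x̄ - mu_0)^T · [...] = (-0.5)·(-0.0287) + (3)·(0.8971) = 2.7057.

Step 5 — scale by n: T² = 4 · 2.7057 = 10.823.

T² ≈ 10.823


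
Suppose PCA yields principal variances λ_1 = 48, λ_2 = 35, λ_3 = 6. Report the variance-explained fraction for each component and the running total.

Step 1 — total variance = trace(Sigma) = Σ λ_i = 48 + 35 + 6 = 89.

Step 2 — fraction explained by component i = λ_i / Σ λ:
  PC1: 48/89 = 0.5393
  PC2: 35/89 = 0.3933
  PC3: 6/89 = 0.0674

Step 3 — cumulative fraction after k components = (λ_1 + ... + λ_k) / Σ λ:
  k = 1: 48/89 = 0.5393
  k = 2: (48 + 35)/89 = 83/89 = 0.9326
  k = 3: (48 + 35 + 6)/89 = 89/89 = 1

Summary (fraction, with percent):

explained: PC1 0.5393 (53.93%), PC2 0.3933 (39.33%), PC3 0.0674 (6.74%);  cumulative: 0.5393, 0.9326, 1


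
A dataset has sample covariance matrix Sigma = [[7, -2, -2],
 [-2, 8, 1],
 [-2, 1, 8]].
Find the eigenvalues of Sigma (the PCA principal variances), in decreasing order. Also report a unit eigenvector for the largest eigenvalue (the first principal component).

Step 1 — characteristic polynomial p(λ) = det(λI - Sigma) = λ³ - tr·λ² + c_1·λ - det, where tr = trace, c_1 = sum of the principal 2×2 minors, det = det(Sigma):
  tr = 7 + 8 + 8 = 23,
  c_1 = (7·8 - (-2)²) + (7·8 - (-2)²) + (8·8 - (1)²) = 52 + 52 + 63 = 167,
  det = 7·(8·8 - (1)²) - (-2)·((-2)·8 - (1)·(-2)) + (-2)·((-2)·(1) - 8·(-2)) = 7·(63) - (-2)·(-14) + (-2)·(14) = 385.
  So p(λ) = λ³ - 23λ² + 167λ - 385.
Step 2 — look for an integer root (rational root theorem: any rational root is an integer divisor of 385). Testing λ = 5:
  p(5) = 125 - 575 + 835 - 385 = 0  ✓
  Dividing out (λ - 5): p(λ) = (λ - 5)(λ² - 18λ + 77).
Step 3 — remaining eigenvalues from the quadratic λ² - 18λ + 77 = 0:
  Δ = 18² - 4·77 = 324 - 308 = 16,  λ = (18 ± √16)/2 = (18 ± 4)/2 = 11 or 7.
  Sorted: λ_1 = 11,  λ_2 = 7,  λ_3 = 5  (check: sum = 23 = tr ✓).

Step 4 — unit eigenvector for λ_1 = 11: v spans the null space of (Sigma - λ_1 I), whose rows are
  r_1 = (-4, -2, -2),  r_2 = (-2, -3, 1),  r_3 = (-2, 1, -3).
  v is orthogonal to every row, so take v ∝ r_1 × r_2 = ((-2)·(1) - (-2)·(-3), (-2)·(-2) - (-4)·(1), (-4)·(-3) - (-2)·(-2)) = (-8, 8, 8).
  Rescale (divide by 8; multiply by -1 so the first nonzero entry is positive): u = (1, -1, -1).
  ||u|| = √((1)² + (-1)² + (-1)²) = √(3) ≈ 1.7321,  v_1 = u/||u|| ≈ (0.5774, -0.5774, -0.5774) (||v_1|| = 1).

λ_1 = 11,  λ_2 = 7,  λ_3 = 5;  v_1 ≈ (0.5774, -0.5774, -0.5774)


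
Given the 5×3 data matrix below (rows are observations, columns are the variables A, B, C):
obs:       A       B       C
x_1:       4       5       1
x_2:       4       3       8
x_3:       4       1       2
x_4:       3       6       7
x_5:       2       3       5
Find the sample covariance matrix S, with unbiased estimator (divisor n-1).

Step 1 — column means:
  mean(A) = (4 + 4 + 4 + 3 + 2) / 5 = 17/5 = 3.4
  mean(B) = (5 + 3 + 1 + 6 + 3) / 5 = 18/5 = 3.6
  mean(C) = (1 + 8 + 2 + 7 + 5) / 5 = 23/5 = 4.6

Step 2 — sample covariance S[i,j] = (1/(n-1)) · Σ_k (x_{k,i} - mean_i) · (x_{k,j} - mean_j), with n-1 = 4.
  S[A,A] = ((0.6)·(0.6) + (0.6)·(0.6) + (0.6)·(0.6) + (-0.4)·(-0.4) + (-1.4)·(-1.4)) / 4 = 3.2/4 = 0.8
  S[A,B] = ((0.6)·(1.4) + (0.6)·(-0.6) + (0.6)·(-2.6) + (-0.4)·(2.4) + (-1.4)·(-0.6)) / 4 = -1.2/4 = -0.3
  S[A,C] = ((0.6)·(-3.6) + (0.6)·(3.4) + (0.6)·(-2.6) + (-0.4)·(2.4) + (-1.4)·(0.4)) / 4 = -3.2/4 = -0.8
  S[B,B] = ((1.4)·(1.4) + (-0.6)·(-0.6) + (-2.6)·(-2.6) + (2.4)·(2.4) + (-0.6)·(-0.6)) / 4 = 15.2/4 = 3.8
  S[B,C] = ((1.4)·(-3.6) + (-0.6)·(3.4) + (-2.6)·(-2.6) + (2.4)·(2.4) + (-0.6)·(0.4)) / 4 = 5.2/4 = 1.3
  S[C,C] = ((-3.6)·(-3.6) + (3.4)·(3.4) + (-2.6)·(-2.6) + (2.4)·(2.4) + (0.4)·(0.4)) / 4 = 37.2/4 = 9.3

S is symmetric (S[j,i] = S[i,j]). Assembling:

S = [[0.8, -0.3, -0.8],
 [-0.3, 3.8, 1.3],
 [-0.8, 1.3, 9.3]]


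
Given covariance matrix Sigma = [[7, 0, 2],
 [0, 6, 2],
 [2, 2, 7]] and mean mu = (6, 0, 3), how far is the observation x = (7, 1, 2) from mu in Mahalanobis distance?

Step 1 — centre the observation: (x - mu) = (1, 1, -1).

Step 2 — invert Sigma (cofactor / det for 3×3, or solve directly):
  Sigma^{-1} = [[0.157, 0.0165, -0.0496],
 [0.0165, 0.186, -0.0579],
 [-0.0496, -0.0579, 0.1736]].

Step 3 — form the quadratic (x - mu)^T · Sigma^{-1} · (x - mu):
  Sigma^{-1} · (x - mu) = (0.2231, 0.2603, -0.281).
  (x - mu)^T · [Sigma^{-1} · (x - mu)] = (1)·(0.2231) + (1)·(0.2603) + (-1)·(-0.281) = 0.7645.

Step 4 — take square root: d = √(0.7645) ≈ 0.8743.

d(x, mu) = √(0.7645) ≈ 0.8743


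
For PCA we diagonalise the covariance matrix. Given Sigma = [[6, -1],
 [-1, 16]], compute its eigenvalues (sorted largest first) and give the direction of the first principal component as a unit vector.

Step 1 — characteristic polynomial of 2×2 Sigma:
  det(Sigma - λI) = λ² - trace · λ + det = 0.
  trace = 6 + 16 = 22, det = 6·16 - (-1)² = 95.
Step 2 — discriminant:
  Δ = trace² - 4·det = 484 - 380 = 104.
Step 3 — eigenvalues:
  λ = (trace ± √Δ)/2 = (22 ± 10.198)/2,
  λ_1 = 16.099,  λ_2 = 5.901.

Step 4 — unit eigenvector for λ_1: solve (Sigma - λ_1 I)v = 0. First row:
  (6 - 16.099)·v_x + (-1)·v_y = 0, i.e. (-10.099)·v_x + (-1)·v_y = 0,
  so v ∝ (b, λ_1 - a) = (-1, 10.099); multiply by -1 so the first entry is positive: u = (1, -10.099).
  ||u|| = √((1)² + (-10.099)²) = √(102.9902) ≈ 10.1484,
  v_1 = u/||u|| ≈ (0.0985, -0.9951) (||v_1|| = 1).

λ_1 = 16.099,  λ_2 = 5.901;  v_1 ≈ (0.0985, -0.9951)


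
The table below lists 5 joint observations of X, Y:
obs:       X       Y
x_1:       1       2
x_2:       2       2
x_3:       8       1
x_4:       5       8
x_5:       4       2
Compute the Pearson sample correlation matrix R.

Step 1 — column means:
  mean(X) = (1 + 2 + 8 + 5 + 4) / 5 = 20/5 = 4
  mean(Y) = (2 + 2 + 1 + 8 + 2) / 5 = 15/5 = 3

Step 2 — sample variances and covariances s[i,j] = (1/(n-1)) · Σ_k (x_{k,i} - mean_i) · (x_{k,j} - mean_j), with n-1 = 4:
  s[X,X] = ((-3)·(-3) + (-2)·(-2) + (4)·(4) + (1)·(1) + (0)·(0)) / 4 = 30/4 = 7.5
  s[X,Y] = ((-3)·(-1) + (-2)·(-1) + (4)·(-2) + (1)·(5) + (0)·(-1)) / 4 = 2/4 = 0.5
  s[Y,Y] = ((-1)·(-1) + (-1)·(-1) + (-2)·(-2) + (5)·(5) + (-1)·(-1)) / 4 = 32/4 = 8
  Sample standard deviations s_i = √(s[i,i]):
  s(X) = √(7.5) = 2.7386
  s(Y) = √(8) = 2.8284

Step 3 — r_{ij} = s_{ij} / (s_i · s_j):
  r[X,X] = 1 (diagonal).
  r[X,Y] = 0.5 / (2.7386 · 2.8284) = 0.5 / 7.746 = 0.0645
  r[Y,Y] = 1 (diagonal).

R is symmetric with unit diagonal. Assembling:

R = [[1, 0.0645],
 [0.0645, 1]]


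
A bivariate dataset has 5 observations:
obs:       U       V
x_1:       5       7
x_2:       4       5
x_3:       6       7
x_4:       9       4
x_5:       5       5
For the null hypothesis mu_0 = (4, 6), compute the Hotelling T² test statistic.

Step 1 — sample mean vector:
  mean(U) = (5 + 4 + 6 + 9 + 5) / 5 = 29/5 = 5.8
  mean(V) = (7 + 5 + 7 + 4 + 5) / 5 = 28/5 = 5.6
  x̄ = (5.8, 5.6),  deviation x̄ - mu_0 = (5.8, 5.6) - (4, 6) = (1.8, -0.4).

Step 2 — sample covariance matrix, S[i,j] = (1/(n-1)) · Σ_k (x_{k,i} - mean_i) · (x_{k,j} - mean_j), divisor n-1 = 4:
  S[U,U] = ((-0.8)·(-0.8) + (-1.8)·(-1.8) + (0.2)·(0.2) + (3.2)·(3.2) + (-0.8)·(-0.8)) / 4 = 14.8/4 = 3.7
  S[U,V] = ((-0.8)·(1.4) + (-1.8)·(-0.6) + (0.2)·(1.4) + (3.2)·(-1.6) + (-0.8)·(-0.6)) / 4 = -4.4/4 = -1.1
  S[V,V] = ((1.4)·(1.4) + (-0.6)·(-0.6) + (1.4)·(1.4) + (-1.6)·(-1.6) + (-0.6)·(-0.6)) / 4 = 7.2/4 = 1.8
  S = [[3.7, -1.1],
 [-1.1, 1.8]].

Step 3 — invert S. det(S) = 3.7·1.8 - (-1.1)² = 5.45.
  S^{-1} = (1/det) · [[d, -b], [-b, a]] = [[0.3303, 0.2018],
 [0.2018, 0.6789]].

Step 4 — quadratic form (x̄ - mu_0)^T · S^{-1} · (x̄ - mu_0):
  S^{-1} · (x̄ - mu_0) = (0.5138, 0.0917),
  (x̄ - mu_0)^T · [...] = (1.8)·(0.5138) + (-0.4)·(0.0917) = 0.8881.

Step 5 — scale by n: T² = 5 · 0.8881 = 4.4404.

T² ≈ 4.4404


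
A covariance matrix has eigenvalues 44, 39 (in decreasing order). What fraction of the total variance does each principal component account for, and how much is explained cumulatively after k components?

Step 1 — total variance = trace(Sigma) = Σ λ_i = 44 + 39 = 83.

Step 2 — fraction explained by component i = λ_i / Σ λ:
  PC1: 44/83 = 0.5301
  PC2: 39/83 = 0.4699

Step 3 — cumulative fraction after k components = (λ_1 + ... + λ_k) / Σ λ:
  k = 1: 44/83 = 0.5301
  k = 2: (44 + 39)/83 = 83/83 = 1

Summary (fraction, with percent):

explained: PC1 0.5301 (53.01%), PC2 0.4699 (46.99%);  cumulative: 0.5301, 1


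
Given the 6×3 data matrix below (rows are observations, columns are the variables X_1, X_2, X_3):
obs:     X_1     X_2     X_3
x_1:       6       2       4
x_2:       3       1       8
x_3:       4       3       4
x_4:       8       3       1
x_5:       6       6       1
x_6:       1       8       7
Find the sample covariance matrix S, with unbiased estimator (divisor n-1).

Step 1 — column means:
  mean(X_1) = (6 + 3 + 4 + 8 + 6 + 1) / 6 = 28/6 = 4.6667
  mean(X_2) = (2 + 1 + 3 + 3 + 6 + 8) / 6 = 23/6 = 3.8333
  mean(X_3) = (4 + 8 + 4 + 1 + 1 + 7) / 6 = 25/6 = 4.1667

Step 2 — sample covariance S[i,j] = (1/(n-1)) · Σ_k (x_{k,i} - mean_i) · (x_{k,j} - mean_j), with n-1 = 5.
  S[X_1,X_1] = ((1.3333)·(1.3333) + (-1.6667)·(-1.6667) + (-0.6667)·(-0.6667) + (3.3333)·(3.3333) + (1.3333)·(1.3333) + (-3.6667)·(-3.6667)) / 5 = 31.3333/5 = 6.2667
  S[X_1,X_2] = ((1.3333)·(-1.8333) + (-1.6667)·(-2.8333) + (-0.6667)·(-0.8333) + (3.3333)·(-0.8333) + (1.3333)·(2.1667) + (-3.6667)·(4.1667)) / 5 = -12.3333/5 = -2.4667
  S[X_1,X_3] = ((1.3333)·(-0.1667) + (-1.6667)·(3.8333) + (-0.6667)·(-0.1667) + (3.3333)·(-3.1667) + (1.3333)·(-3.1667) + (-3.6667)·(2.8333)) / 5 = -31.6667/5 = -6.3333
  S[X_2,X_2] = ((-1.8333)·(-1.8333) + (-2.8333)·(-2.8333) + (-0.8333)·(-0.8333) + (-0.8333)·(-0.8333) + (2.1667)·(2.1667) + (4.1667)·(4.1667)) / 5 = 34.8333/5 = 6.9667
  S[X_2,X_3] = ((-1.8333)·(-0.1667) + (-2.8333)·(3.8333) + (-0.8333)·(-0.1667) + (-0.8333)·(-3.1667) + (2.1667)·(-3.1667) + (4.1667)·(2.8333)) / 5 = -2.8333/5 = -0.5667
  S[X_3,X_3] = ((-0.1667)·(-0.1667) + (3.8333)·(3.8333) + (-0.1667)·(-0.1667) + (-3.1667)·(-3.1667) + (-3.1667)·(-3.1667) + (2.8333)·(2.8333)) / 5 = 42.8333/5 = 8.5667

S is symmetric (S[j,i] = S[i,j]). Assembling:

S = [[6.2667, -2.4667, -6.3333],
 [-2.4667, 6.9667, -0.5667],
 [-6.3333, -0.5667, 8.5667]]


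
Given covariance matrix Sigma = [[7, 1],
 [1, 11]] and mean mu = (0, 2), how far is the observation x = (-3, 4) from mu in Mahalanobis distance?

Step 1 — centre the observation: (x - mu) = (-3, 2).

Step 2 — invert Sigma. det(Sigma) = 7·11 - (1)² = 76.
  Sigma^{-1} = (1/det) · [[d, -b], [-b, a]] = [[0.1447, -0.0132],
 [-0.0132, 0.0921]].

Step 3 — form the quadratic (x - mu)^T · Sigma^{-1} · (x - mu):
  Sigma^{-1} · (x - mu) = (-0.4605, 0.2237).
  (x - mu)^T · [Sigma^{-1} · (x - mu)] = (-3)·(-0.4605) + (2)·(0.2237) = 1.8289.

Step 4 — take square root: d = √(1.8289) ≈ 1.3524.

d(x, mu) = √(1.8289) ≈ 1.3524


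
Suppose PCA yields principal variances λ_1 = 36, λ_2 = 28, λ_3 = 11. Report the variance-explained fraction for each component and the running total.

Step 1 — total variance = trace(Sigma) = Σ λ_i = 36 + 28 + 11 = 75.

Step 2 — fraction explained by component i = λ_i / Σ λ:
  PC1: 36/75 = 0.48
  PC2: 28/75 = 0.3733
  PC3: 11/75 = 0.1467

Step 3 — cumulative fraction after k components = (λ_1 + ... + λ_k) / Σ λ:
  k = 1: 36/75 = 0.48
  k = 2: (36 + 28)/75 = 64/75 = 0.8533
  k = 3: (36 + 28 + 11)/75 = 75/75 = 1

Summary (fraction, with percent):

explained: PC1 0.48 (48%), PC2 0.3733 (37.33%), PC3 0.1467 (14.67%);  cumulative: 0.48, 0.8533, 1


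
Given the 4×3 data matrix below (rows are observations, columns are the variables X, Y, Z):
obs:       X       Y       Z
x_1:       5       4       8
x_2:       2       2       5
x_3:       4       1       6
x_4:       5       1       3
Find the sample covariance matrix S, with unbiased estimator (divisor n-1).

Step 1 — column means:
  mean(X) = (5 + 2 + 4 + 5) / 4 = 16/4 = 4
  mean(Y) = (4 + 2 + 1 + 1) / 4 = 8/4 = 2
  mean(Z) = (8 + 5 + 6 + 3) / 4 = 22/4 = 5.5

Step 2 — sample covariance S[i,j] = (1/(n-1)) · Σ_k (x_{k,i} - mean_i) · (x_{k,j} - mean_j), with n-1 = 3.
  S[X,X] = ((1)·(1) + (-2)·(-2) + (0)·(0) + (1)·(1)) / 3 = 6/3 = 2
  S[X,Y] = ((1)·(2) + (-2)·(0) + (0)·(-1) + (1)·(-1)) / 3 = 1/3 = 0.3333
  S[X,Z] = ((1)·(2.5) + (-2)·(-0.5) + (0)·(0.5) + (1)·(-2.5)) / 3 = 1/3 = 0.3333
  S[Y,Y] = ((2)·(2) + (0)·(0) + (-1)·(-1) + (-1)·(-1)) / 3 = 6/3 = 2
  S[Y,Z] = ((2)·(2.5) + (0)·(-0.5) + (-1)·(0.5) + (-1)·(-2.5)) / 3 = 7/3 = 2.3333
  S[Z,Z] = ((2.5)·(2.5) + (-0.5)·(-0.5) + (0.5)·(0.5) + (-2.5)·(-2.5)) / 3 = 13/3 = 4.3333

S is symmetric (S[j,i] = S[i,j]). Assembling:

S = [[2, 0.3333, 0.3333],
 [0.3333, 2, 2.3333],
 [0.3333, 2.3333, 4.3333]]


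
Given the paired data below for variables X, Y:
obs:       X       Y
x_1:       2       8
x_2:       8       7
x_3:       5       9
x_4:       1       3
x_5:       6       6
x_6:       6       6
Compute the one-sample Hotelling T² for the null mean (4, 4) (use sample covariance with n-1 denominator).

Step 1 — sample mean vector:
  mean(X) = (2 + 8 + 5 + 1 + 6 + 6) / 6 = 28/6 = 4.6667
  mean(Y) = (8 + 7 + 9 + 3 + 6 + 6) / 6 = 39/6 = 6.5
  x̄ = (4.6667, 6.5),  deviation x̄ - mu_0 = (4.6667, 6.5) - (4, 4) = (0.6667, 2.5).

Step 2 — sample covariance matrix, S[i,j] = (1/(n-1)) · Σ_k (x_{k,i} - mean_i) · (x_{k,j} - mean_j), divisor n-1 = 5:
  S[X,X] = ((-2.6667)·(-2.6667) + (3.3333)·(3.3333) + (0.3333)·(0.3333) + (-3.6667)·(-3.6667) + (1.3333)·(1.3333) + (1.3333)·(1.3333)) / 5 = 35.3333/5 = 7.0667
  S[X,Y] = ((-2.6667)·(1.5) + (3.3333)·(0.5) + (0.3333)·(2.5) + (-3.6667)·(-3.5) + (1.3333)·(-0.5) + (1.3333)·(-0.5)) / 5 = 10/5 = 2
  S[Y,Y] = ((1.5)·(1.5) + (0.5)·(0.5) + (2.5)·(2.5) + (-3.5)·(-3.5) + (-0.5)·(-0.5) + (-0.5)·(-0.5)) / 5 = 21.5/5 = 4.3
  S = [[7.0667, 2],
 [2, 4.3]].

Step 3 — invert S. det(S) = 7.0667·4.3 - (2)² = 26.3867.
  S^{-1} = (1/det) · [[d, -b], [-b, a]] = [[0.163, -0.0758],
 [-0.0758, 0.2678]].

Step 4 — quadratic form (x̄ - mu_0)^T · S^{-1} · (x̄ - mu_0):
  S^{-1} · (x̄ - mu_0) = (-0.0808, 0.619),
  (x̄ - mu_0)^T · [...] = (0.6667)·(-0.0808) + (2.5)·(0.619) = 1.4936.

Step 5 — scale by n: T² = 6 · 1.4936 = 8.9616.

T² ≈ 8.9616


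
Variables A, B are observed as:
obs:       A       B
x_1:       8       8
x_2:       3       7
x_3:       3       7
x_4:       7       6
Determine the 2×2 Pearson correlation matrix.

Step 1 — column means:
  mean(A) = (8 + 3 + 3 + 7) / 4 = 21/4 = 5.25
  mean(B) = (8 + 7 + 7 + 6) / 4 = 28/4 = 7

Step 2 — sample variances and covariances s[i,j] = (1/(n-1)) · Σ_k (x_{k,i} - mean_i) · (x_{k,j} - mean_j), with n-1 = 3:
  s[A,A] = ((2.75)·(2.75) + (-2.25)·(-2.25) + (-2.25)·(-2.25) + (1.75)·(1.75)) / 3 = 20.75/3 = 6.9167
  s[A,B] = ((2.75)·(1) + (-2.25)·(0) + (-2.25)·(0) + (1.75)·(-1)) / 3 = 1/3 = 0.3333
  s[B,B] = ((1)·(1) + (0)·(0) + (0)·(0) + (-1)·(-1)) / 3 = 2/3 = 0.6667
  Sample standard deviations s_i = √(s[i,i]):
  s(A) = √(6.9167) = 2.63
  s(B) = √(0.6667) = 0.8165

Step 3 — r_{ij} = s_{ij} / (s_i · s_j):
  r[A,A] = 1 (diagonal).
  r[A,B] = 0.3333 / (2.63 · 0.8165) = 0.3333 / 2.1473 = 0.1552
  r[B,B] = 1 (diagonal).

R is symmetric with unit diagonal. Assembling:

R = [[1, 0.1552],
 [0.1552, 1]]


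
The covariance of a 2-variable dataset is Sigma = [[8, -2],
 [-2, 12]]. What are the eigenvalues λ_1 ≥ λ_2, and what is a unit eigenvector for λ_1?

Step 1 — characteristic polynomial of 2×2 Sigma:
  det(Sigma - λI) = λ² - trace · λ + det = 0.
  trace = 8 + 12 = 20, det = 8·12 - (-2)² = 92.
Step 2 — discriminant:
  Δ = trace² - 4·det = 400 - 368 = 32.
Step 3 — eigenvalues:
  λ = (trace ± √Δ)/2 = (20 ± 5.6569)/2,
  λ_1 = 12.8284,  λ_2 = 7.1716.

Step 4 — unit eigenvector for λ_1: solve (Sigma - λ_1 I)v = 0. First row:
  (8 - 12.8284)·v_x + (-2)·v_y = 0, i.e. (-4.8284)·v_x + (-2)·v_y = 0,
  so v ∝ (b, λ_1 - a) = (-2, 4.8284); multiply by -1 so the first entry is positive: u = (2, -4.8284).
  ||u|| = √((2)² + (-4.8284)²) = √(27.3137) ≈ 5.2263,
  v_1 = u/||u|| ≈ (0.3827, -0.9239) (||v_1|| = 1).

λ_1 = 12.8284,  λ_2 = 7.1716;  v_1 ≈ (0.3827, -0.9239)


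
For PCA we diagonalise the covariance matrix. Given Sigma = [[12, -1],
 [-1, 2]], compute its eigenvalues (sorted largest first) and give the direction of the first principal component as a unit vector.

Step 1 — characteristic polynomial of 2×2 Sigma:
  det(Sigma - λI) = λ² - trace · λ + det = 0.
  trace = 12 + 2 = 14, det = 12·2 - (-1)² = 23.
Step 2 — discriminant:
  Δ = trace² - 4·det = 196 - 92 = 104.
Step 3 — eigenvalues:
  λ = (trace ± √Δ)/2 = (14 ± 10.198)/2,
  λ_1 = 12.099,  λ_2 = 1.901.

Step 4 — unit eigenvector for λ_1: solve (Sigma - λ_1 I)v = 0. First row:
  (12 - 12.099)·v_x + (-1)·v_y = 0, i.e. (-0.099)·v_x + (-1)·v_y = 0,
  so v ∝ (b, λ_1 - a) = (-1, 0.099); multiply by -1 so the first entry is positive: u = (1, -0.099).
  ||u|| = √((1)² + (-0.099)²) = √(1.0098) ≈ 1.0049,
  v_1 = u/||u|| ≈ (0.9951, -0.0985) (||v_1|| = 1).

λ_1 = 12.099,  λ_2 = 1.901;  v_1 ≈ (0.9951, -0.0985)


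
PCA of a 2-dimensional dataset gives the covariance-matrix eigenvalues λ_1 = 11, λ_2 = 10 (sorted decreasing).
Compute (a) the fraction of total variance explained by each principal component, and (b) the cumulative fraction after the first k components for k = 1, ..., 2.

Step 1 — total variance = trace(Sigma) = Σ λ_i = 11 + 10 = 21.

Step 2 — fraction explained by component i = λ_i / Σ λ:
  PC1: 11/21 = 0.5238
  PC2: 10/21 = 0.4762

Step 3 — cumulative fraction after k components = (λ_1 + ... + λ_k) / Σ λ:
  k = 1: 11/21 = 0.5238
  k = 2: (11 + 10)/21 = 21/21 = 1

Summary (fraction, with percent):

explained: PC1 0.5238 (52.38%), PC2 0.4762 (47.62%);  cumulative: 0.5238, 1


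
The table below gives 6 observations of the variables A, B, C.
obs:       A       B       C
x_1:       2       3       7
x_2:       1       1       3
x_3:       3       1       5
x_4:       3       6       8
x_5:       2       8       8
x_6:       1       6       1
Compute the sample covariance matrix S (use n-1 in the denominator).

Step 1 — column means:
  mean(A) = (2 + 1 + 3 + 3 + 2 + 1) / 6 = 12/6 = 2
  mean(B) = (3 + 1 + 1 + 6 + 8 + 6) / 6 = 25/6 = 4.1667
  mean(C) = (7 + 3 + 5 + 8 + 8 + 1) / 6 = 32/6 = 5.3333

Step 2 — sample covariance S[i,j] = (1/(n-1)) · Σ_k (x_{k,i} - mean_i) · (x_{k,j} - mean_j), with n-1 = 5.
  S[A,A] = ((0)·(0) + (-1)·(-1) + (1)·(1) + (1)·(1) + (0)·(0) + (-1)·(-1)) / 5 = 4/5 = 0.8
  S[A,B] = ((0)·(-1.1667) + (-1)·(-3.1667) + (1)·(-3.1667) + (1)·(1.8333) + (0)·(3.8333) + (-1)·(1.8333)) / 5 = 0/5 = 0
  S[A,C] = ((0)·(1.6667) + (-1)·(-2.3333) + (1)·(-0.3333) + (1)·(2.6667) + (0)·(2.6667) + (-1)·(-4.3333)) / 5 = 9/5 = 1.8
  S[B,B] = ((-1.1667)·(-1.1667) + (-3.1667)·(-3.1667) + (-3.1667)·(-3.1667) + (1.8333)·(1.8333) + (3.8333)·(3.8333) + (1.8333)·(1.8333)) / 5 = 42.8333/5 = 8.5667
  S[B,C] = ((-1.1667)·(1.6667) + (-3.1667)·(-2.3333) + (-3.1667)·(-0.3333) + (1.8333)·(2.6667) + (3.8333)·(2.6667) + (1.8333)·(-4.3333)) / 5 = 13.6667/5 = 2.7333
  S[C,C] = ((1.6667)·(1.6667) + (-2.3333)·(-2.3333) + (-0.3333)·(-0.3333) + (2.6667)·(2.6667) + (2.6667)·(2.6667) + (-4.3333)·(-4.3333)) / 5 = 41.3333/5 = 8.2667

S is symmetric (S[j,i] = S[i,j]). Assembling:

S = [[0.8, 0, 1.8],
 [0, 8.5667, 2.7333],
 [1.8, 2.7333, 8.2667]]


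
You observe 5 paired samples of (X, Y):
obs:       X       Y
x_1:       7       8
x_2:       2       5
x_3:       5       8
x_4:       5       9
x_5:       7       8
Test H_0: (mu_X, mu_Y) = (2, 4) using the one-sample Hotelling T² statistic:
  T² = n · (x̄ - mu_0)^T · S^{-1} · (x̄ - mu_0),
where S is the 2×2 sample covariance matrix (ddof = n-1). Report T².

Step 1 — sample mean vector:
  mean(X) = (7 + 2 + 5 + 5 + 7) / 5 = 26/5 = 5.2
  mean(Y) = (8 + 5 + 8 + 9 + 8) / 5 = 38/5 = 7.6
  x̄ = (5.2, 7.6),  deviation x̄ - mu_0 = (5.2, 7.6) - (2, 4) = (3.2, 3.6).

Step 2 — sample covariance matrix, S[i,j] = (1/(n-1)) · Σ_k (x_{k,i} - mean_i) · (x_{k,j} - mean_j), divisor n-1 = 4:
  S[X,X] = ((1.8)·(1.8) + (-3.2)·(-3.2) + (-0.2)·(-0.2) + (-0.2)·(-0.2) + (1.8)·(1.8)) / 4 = 16.8/4 = 4.2
  S[X,Y] = ((1.8)·(0.4) + (-3.2)·(-2.6) + (-0.2)·(0.4) + (-0.2)·(1.4) + (1.8)·(0.4)) / 4 = 9.4/4 = 2.35
  S[Y,Y] = ((0.4)·(0.4) + (-2.6)·(-2.6) + (0.4)·(0.4) + (1.4)·(1.4) + (0.4)·(0.4)) / 4 = 9.2/4 = 2.3
  S = [[4.2, 2.35],
 [2.35, 2.3]].

Step 3 — invert S. det(S) = 4.2·2.3 - (2.35)² = 4.1375.
  S^{-1} = (1/det) · [[d, -b], [-b, a]] = [[0.5559, -0.568],
 [-0.568, 1.0151]].

Step 4 — quadratic form (x̄ - mu_0)^T · S^{-1} · (x̄ - mu_0):
  S^{-1} · (x̄ - mu_0) = (-0.2659, 1.8369),
  (x̄ - mu_0)^T · [...] = (3.2)·(-0.2659) + (3.6)·(1.8369) = 5.7619.

Step 5 — scale by n: T² = 5 · 5.7619 = 28.8097.

T² ≈ 28.8097


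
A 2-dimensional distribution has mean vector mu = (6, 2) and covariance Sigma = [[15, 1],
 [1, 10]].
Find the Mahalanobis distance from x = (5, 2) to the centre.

Step 1 — centre the observation: (x - mu) = (-1, 0).

Step 2 — invert Sigma. det(Sigma) = 15·10 - (1)² = 149.
  Sigma^{-1} = (1/det) · [[d, -b], [-b, a]] = [[0.0671, -0.0067],
 [-0.0067, 0.1007]].

Step 3 — form the quadratic (x - mu)^T · Sigma^{-1} · (x - mu):
  Sigma^{-1} · (x - mu) = (-0.0671, 0.0067).
  (x - mu)^T · [Sigma^{-1} · (x - mu)] = (-1)·(-0.0671) + (0)·(0.0067) = 0.0671.

Step 4 — take square root: d = √(0.0671) ≈ 0.2591.

d(x, mu) = √(0.0671) ≈ 0.2591


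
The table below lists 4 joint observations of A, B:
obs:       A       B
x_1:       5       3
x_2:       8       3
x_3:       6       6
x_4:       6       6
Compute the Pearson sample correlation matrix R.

Step 1 — column means:
  mean(A) = (5 + 8 + 6 + 6) / 4 = 25/4 = 6.25
  mean(B) = (3 + 3 + 6 + 6) / 4 = 18/4 = 4.5

Step 2 — sample variances and covariances s[i,j] = (1/(n-1)) · Σ_k (x_{k,i} - mean_i) · (x_{k,j} - mean_j), with n-1 = 3:
  s[A,A] = ((-1.25)·(-1.25) + (1.75)·(1.75) + (-0.25)·(-0.25) + (-0.25)·(-0.25)) / 3 = 4.75/3 = 1.5833
  s[A,B] = ((-1.25)·(-1.5) + (1.75)·(-1.5) + (-0.25)·(1.5) + (-0.25)·(1.5)) / 3 = -1.5/3 = -0.5
  s[B,B] = ((-1.5)·(-1.5) + (-1.5)·(-1.5) + (1.5)·(1.5) + (1.5)·(1.5)) / 3 = 9/3 = 3
  Sample standard deviations s_i = √(s[i,i]):
  s(A) = √(1.5833) = 1.2583
  s(B) = √(3) = 1.7321

Step 3 — r_{ij} = s_{ij} / (s_i · s_j):
  r[A,A] = 1 (diagonal).
  r[A,B] = -0.5 / (1.2583 · 1.7321) = -0.5 / 2.1794 = -0.2294
  r[B,B] = 1 (diagonal).

R is symmetric with unit diagonal. Assembling:

R = [[1, -0.2294],
 [-0.2294, 1]]


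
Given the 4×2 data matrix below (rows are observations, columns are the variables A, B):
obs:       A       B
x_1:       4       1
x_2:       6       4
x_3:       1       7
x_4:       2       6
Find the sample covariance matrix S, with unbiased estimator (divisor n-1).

Step 1 — column means:
  mean(A) = (4 + 6 + 1 + 2) / 4 = 13/4 = 3.25
  mean(B) = (1 + 4 + 7 + 6) / 4 = 18/4 = 4.5

Step 2 — sample covariance S[i,j] = (1/(n-1)) · Σ_k (x_{k,i} - mean_i) · (x_{k,j} - mean_j), with n-1 = 3.
  S[A,A] = ((0.75)·(0.75) + (2.75)·(2.75) + (-2.25)·(-2.25) + (-1.25)·(-1.25)) / 3 = 14.75/3 = 4.9167
  S[A,B] = ((0.75)·(-3.5) + (2.75)·(-0.5) + (-2.25)·(2.5) + (-1.25)·(1.5)) / 3 = -11.5/3 = -3.8333
  S[B,B] = ((-3.5)·(-3.5) + (-0.5)·(-0.5) + (2.5)·(2.5) + (1.5)·(1.5)) / 3 = 21/3 = 7

S is symmetric (S[j,i] = S[i,j]). Assembling:

S = [[4.9167, -3.8333],
 [-3.8333, 7]]


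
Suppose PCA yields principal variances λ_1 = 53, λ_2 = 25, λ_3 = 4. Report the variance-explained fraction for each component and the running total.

Step 1 — total variance = trace(Sigma) = Σ λ_i = 53 + 25 + 4 = 82.

Step 2 — fraction explained by component i = λ_i / Σ λ:
  PC1: 53/82 = 0.6463
  PC2: 25/82 = 0.3049
  PC3: 4/82 = 0.0488

Step 3 — cumulative fraction after k components = (λ_1 + ... + λ_k) / Σ λ:
  k = 1: 53/82 = 0.6463
  k = 2: (53 + 25)/82 = 78/82 = 0.9512
  k = 3: (53 + 25 + 4)/82 = 82/82 = 1

Summary (fraction, with percent):

explained: PC1 0.6463 (64.63%), PC2 0.3049 (30.49%), PC3 0.0488 (4.88%);  cumulative: 0.6463, 0.9512, 1


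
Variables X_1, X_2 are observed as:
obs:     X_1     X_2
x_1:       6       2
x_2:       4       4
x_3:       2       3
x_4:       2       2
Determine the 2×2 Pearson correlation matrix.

Step 1 — column means:
  mean(X_1) = (6 + 4 + 2 + 2) / 4 = 14/4 = 3.5
  mean(X_2) = (2 + 4 + 3 + 2) / 4 = 11/4 = 2.75

Step 2 — sample variances and covariances s[i,j] = (1/(n-1)) · Σ_k (x_{k,i} - mean_i) · (x_{k,j} - mean_j), with n-1 = 3:
  s[X_1,X_1] = ((2.5)·(2.5) + (0.5)·(0.5) + (-1.5)·(-1.5) + (-1.5)·(-1.5)) / 3 = 11/3 = 3.6667
  s[X_1,X_2] = ((2.5)·(-0.75) + (0.5)·(1.25) + (-1.5)·(0.25) + (-1.5)·(-0.75)) / 3 = -0.5/3 = -0.1667
  s[X_2,X_2] = ((-0.75)·(-0.75) + (1.25)·(1.25) + (0.25)·(0.25) + (-0.75)·(-0.75)) / 3 = 2.75/3 = 0.9167
  Sample standard deviations s_i = √(s[i,i]):
  s(X_1) = √(3.6667) = 1.9149
  s(X_2) = √(0.9167) = 0.9574

Step 3 — r_{ij} = s_{ij} / (s_i · s_j):
  r[X_1,X_1] = 1 (diagonal).
  r[X_1,X_2] = -0.1667 / (1.9149 · 0.9574) = -0.1667 / 1.8333 = -0.0909
  r[X_2,X_2] = 1 (diagonal).

R is symmetric with unit diagonal. Assembling:

R = [[1, -0.0909],
 [-0.0909, 1]]


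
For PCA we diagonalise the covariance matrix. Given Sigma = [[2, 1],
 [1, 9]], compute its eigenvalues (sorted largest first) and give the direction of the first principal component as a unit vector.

Step 1 — characteristic polynomial of 2×2 Sigma:
  det(Sigma - λI) = λ² - trace · λ + det = 0.
  trace = 2 + 9 = 11, det = 2·9 - (1)² = 17.
Step 2 — discriminant:
  Δ = trace² - 4·det = 121 - 68 = 53.
Step 3 — eigenvalues:
  λ = (trace ± √Δ)/2 = (11 ± 7.2801)/2,
  λ_1 = 9.1401,  λ_2 = 1.8599.

Step 4 — unit eigenvector for λ_1: solve (Sigma - λ_1 I)v = 0. First row:
  (2 - 9.1401)·v_x + (1)·v_y = 0, i.e. (-7.1401)·v_x + (1)·v_y = 0,
  so v ∝ (b, λ_1 - a) = (1, 7.1401) = u.
  ||u|| = √((1)² + (7.1401)²) = √(51.9804) ≈ 7.2097,
  v_1 = u/||u|| ≈ (0.1387, 0.9903) (||v_1|| = 1).

λ_1 = 9.1401,  λ_2 = 1.8599;  v_1 ≈ (0.1387, 0.9903)


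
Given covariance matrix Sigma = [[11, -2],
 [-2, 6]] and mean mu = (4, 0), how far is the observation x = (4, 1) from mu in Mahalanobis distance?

Step 1 — centre the observation: (x - mu) = (0, 1).

Step 2 — invert Sigma. det(Sigma) = 11·6 - (-2)² = 62.
  Sigma^{-1} = (1/det) · [[d, -b], [-b, a]] = [[0.0968, 0.0323],
 [0.0323, 0.1774]].

Step 3 — form the quadratic (x - mu)^T · Sigma^{-1} · (x - mu):
  Sigma^{-1} · (x - mu) = (0.0323, 0.1774).
  (x - mu)^T · [Sigma^{-1} · (x - mu)] = (0)·(0.0323) + (1)·(0.1774) = 0.1774.

Step 4 — take square root: d = √(0.1774) ≈ 0.4212.

d(x, mu) = √(0.1774) ≈ 0.4212


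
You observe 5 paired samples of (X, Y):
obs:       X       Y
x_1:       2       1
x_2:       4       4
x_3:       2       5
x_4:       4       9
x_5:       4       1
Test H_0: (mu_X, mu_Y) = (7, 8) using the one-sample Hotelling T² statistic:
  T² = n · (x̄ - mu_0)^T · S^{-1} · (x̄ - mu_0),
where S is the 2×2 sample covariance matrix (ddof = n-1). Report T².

Step 1 — sample mean vector:
  mean(X) = (2 + 4 + 2 + 4 + 4) / 5 = 16/5 = 3.2
  mean(Y) = (1 + 4 + 5 + 9 + 1) / 5 = 20/5 = 4
  x̄ = (3.2, 4),  deviation x̄ - mu_0 = (3.2, 4) - (7, 8) = (-3.8, -4).

Step 2 — sample covariance matrix, S[i,j] = (1/(n-1)) · Σ_k (x_{k,i} - mean_i) · (x_{k,j} - mean_j), divisor n-1 = 4:
  S[X,X] = ((-1.2)·(-1.2) + (0.8)·(0.8) + (-1.2)·(-1.2) + (0.8)·(0.8) + (0.8)·(0.8)) / 4 = 4.8/4 = 1.2
  S[X,Y] = ((-1.2)·(-3) + (0.8)·(0) + (-1.2)·(1) + (0.8)·(5) + (0.8)·(-3)) / 4 = 4/4 = 1
  S[Y,Y] = ((-3)·(-3) + (0)·(0) + (1)·(1) + (5)·(5) + (-3)·(-3)) / 4 = 44/4 = 11
  S = [[1.2, 1],
 [1, 11]].

Step 3 — invert S. det(S) = 1.2·11 - (1)² = 12.2.
  S^{-1} = (1/det) · [[d, -b], [-b, a]] = [[0.9016, -0.082],
 [-0.082, 0.0984]].

Step 4 — quadratic form (x̄ - mu_0)^T · S^{-1} · (x̄ - mu_0):
  S^{-1} · (x̄ - mu_0) = (-3.0984, -0.082),
  (x̄ - mu_0)^T · [...] = (-3.8)·(-3.0984) + (-4)·(-0.082) = 12.1016.

Step 5 — scale by n: T² = 5 · 12.1016 = 60.5082.

T² ≈ 60.5082


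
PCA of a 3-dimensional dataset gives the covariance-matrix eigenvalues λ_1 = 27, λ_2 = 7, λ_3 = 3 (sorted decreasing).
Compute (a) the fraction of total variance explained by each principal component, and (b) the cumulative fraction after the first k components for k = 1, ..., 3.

Step 1 — total variance = trace(Sigma) = Σ λ_i = 27 + 7 + 3 = 37.

Step 2 — fraction explained by component i = λ_i / Σ λ:
  PC1: 27/37 = 0.7297
  PC2: 7/37 = 0.1892
  PC3: 3/37 = 0.0811

Step 3 — cumulative fraction after k components = (λ_1 + ... + λ_k) / Σ λ:
  k = 1: 27/37 = 0.7297
  k = 2: (27 + 7)/37 = 34/37 = 0.9189
  k = 3: (27 + 7 + 3)/37 = 37/37 = 1

Summary (fraction, with percent):

explained: PC1 0.7297 (72.97%), PC2 0.1892 (18.92%), PC3 0.0811 (8.11%);  cumulative: 0.7297, 0.9189, 1


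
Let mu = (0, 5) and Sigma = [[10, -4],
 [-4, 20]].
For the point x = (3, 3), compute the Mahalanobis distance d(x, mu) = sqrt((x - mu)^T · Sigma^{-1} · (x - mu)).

Step 1 — centre the observation: (x - mu) = (3, -2).

Step 2 — invert Sigma. det(Sigma) = 10·20 - (-4)² = 184.
  Sigma^{-1} = (1/det) · [[d, -b], [-b, a]] = [[0.1087, 0.0217],
 [0.0217, 0.0543]].

Step 3 — form the quadratic (x - mu)^T · Sigma^{-1} · (x - mu):
  Sigma^{-1} · (x - mu) = (0.2826, -0.0435).
  (x - mu)^T · [Sigma^{-1} · (x - mu)] = (3)·(0.2826) + (-2)·(-0.0435) = 0.9348.

Step 4 — take square root: d = √(0.9348) ≈ 0.9668.

d(x, mu) = √(0.9348) ≈ 0.9668


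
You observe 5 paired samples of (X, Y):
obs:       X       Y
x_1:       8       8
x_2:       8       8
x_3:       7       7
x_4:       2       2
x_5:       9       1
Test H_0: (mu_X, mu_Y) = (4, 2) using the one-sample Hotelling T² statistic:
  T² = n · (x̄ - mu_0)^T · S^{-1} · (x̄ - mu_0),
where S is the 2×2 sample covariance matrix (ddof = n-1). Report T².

Step 1 — sample mean vector:
  mean(X) = (8 + 8 + 7 + 2 + 9) / 5 = 34/5 = 6.8
  mean(Y) = (8 + 8 + 7 + 2 + 1) / 5 = 26/5 = 5.2
  x̄ = (6.8, 5.2),  deviation x̄ - mu_0 = (6.8, 5.2) - (4, 2) = (2.8, 3.2).

Step 2 — sample covariance matrix, S[i,j] = (1/(n-1)) · Σ_k (x_{k,i} - mean_i) · (x_{k,j} - mean_j), divisor n-1 = 4:
  S[X,X] = ((1.2)·(1.2) + (1.2)·(1.2) + (0.2)·(0.2) + (-4.8)·(-4.8) + (2.2)·(2.2)) / 4 = 30.8/4 = 7.7
  S[X,Y] = ((1.2)·(2.8) + (1.2)·(2.8) + (0.2)·(1.8) + (-4.8)·(-3.2) + (2.2)·(-4.2)) / 4 = 13.2/4 = 3.3
  S[Y,Y] = ((2.8)·(2.8) + (2.8)·(2.8) + (1.8)·(1.8) + (-3.2)·(-3.2) + (-4.2)·(-4.2)) / 4 = 46.8/4 = 11.7
  S = [[7.7, 3.3],
 [3.3, 11.7]].

Step 3 — invert S. det(S) = 7.7·11.7 - (3.3)² = 79.2.
  S^{-1} = (1/det) · [[d, -b], [-b, a]] = [[0.1477, -0.0417],
 [-0.0417, 0.0972]].

Step 4 — quadratic form (x̄ - mu_0)^T · S^{-1} · (x̄ - mu_0):
  S^{-1} · (x̄ - mu_0) = (0.2803, 0.1944),
  (x̄ - mu_0)^T · [...] = (2.8)·(0.2803) + (3.2)·(0.1944) = 1.4071.

Step 5 — scale by n: T² = 5 · 1.4071 = 7.0354.

T² ≈ 7.0354


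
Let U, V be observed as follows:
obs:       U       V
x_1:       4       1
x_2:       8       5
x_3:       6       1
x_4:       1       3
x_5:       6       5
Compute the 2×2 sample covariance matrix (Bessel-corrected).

Step 1 — column means:
  mean(U) = (4 + 8 + 6 + 1 + 6) / 5 = 25/5 = 5
  mean(V) = (1 + 5 + 1 + 3 + 5) / 5 = 15/5 = 3

Step 2 — sample covariance S[i,j] = (1/(n-1)) · Σ_k (x_{k,i} - mean_i) · (x_{k,j} - mean_j), with n-1 = 4.
  S[U,U] = ((-1)·(-1) + (3)·(3) + (1)·(1) + (-4)·(-4) + (1)·(1)) / 4 = 28/4 = 7
  S[U,V] = ((-1)·(-2) + (3)·(2) + (1)·(-2) + (-4)·(0) + (1)·(2)) / 4 = 8/4 = 2
  S[V,V] = ((-2)·(-2) + (2)·(2) + (-2)·(-2) + (0)·(0) + (2)·(2)) / 4 = 16/4 = 4

S is symmetric (S[j,i] = S[i,j]). Assembling:

S = [[7, 2],
 [2, 4]]


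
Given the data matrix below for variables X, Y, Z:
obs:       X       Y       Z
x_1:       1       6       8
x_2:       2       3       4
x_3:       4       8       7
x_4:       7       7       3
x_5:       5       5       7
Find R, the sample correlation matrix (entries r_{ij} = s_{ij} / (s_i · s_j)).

Step 1 — column means:
  mean(X) = (1 + 2 + 4 + 7 + 5) / 5 = 19/5 = 3.8
  mean(Y) = (6 + 3 + 8 + 7 + 5) / 5 = 29/5 = 5.8
  mean(Z) = (8 + 4 + 7 + 3 + 7) / 5 = 29/5 = 5.8

Step 2 — sample variances and covariances s[i,j] = (1/(n-1)) · Σ_k (x_{k,i} - mean_i) · (x_{k,j} - mean_j), with n-1 = 4:
  s[X,X] = ((-2.8)·(-2.8) + (-1.8)·(-1.8) + (0.2)·(0.2) + (3.2)·(3.2) + (1.2)·(1.2)) / 4 = 22.8/4 = 5.7
  s[X,Y] = ((-2.8)·(0.2) + (-1.8)·(-2.8) + (0.2)·(2.2) + (3.2)·(1.2) + (1.2)·(-0.8)) / 4 = 7.8/4 = 1.95
  s[X,Z] = ((-2.8)·(2.2) + (-1.8)·(-1.8) + (0.2)·(1.2) + (3.2)·(-2.8) + (1.2)·(1.2)) / 4 = -10.2/4 = -2.55
  s[Y,Y] = ((0.2)·(0.2) + (-2.8)·(-2.8) + (2.2)·(2.2) + (1.2)·(1.2) + (-0.8)·(-0.8)) / 4 = 14.8/4 = 3.7
  s[Y,Z] = ((0.2)·(2.2) + (-2.8)·(-1.8) + (2.2)·(1.2) + (1.2)·(-2.8) + (-0.8)·(1.2)) / 4 = 3.8/4 = 0.95
  s[Z,Z] = ((2.2)·(2.2) + (-1.8)·(-1.8) + (1.2)·(1.2) + (-2.8)·(-2.8) + (1.2)·(1.2)) / 4 = 18.8/4 = 4.7
  Sample standard deviations s_i = √(s[i,i]):
  s(X) = √(5.7) = 2.3875
  s(Y) = √(3.7) = 1.9235
  s(Z) = √(4.7) = 2.1679

Step 3 — r_{ij} = s_{ij} / (s_i · s_j):
  r[X,X] = 1 (diagonal).
  r[X,Y] = 1.95 / (2.3875 · 1.9235) = 1.95 / 4.5924 = 0.4246
  r[X,Z] = -2.55 / (2.3875 · 2.1679) = -2.55 / 5.1759 = -0.4927
  r[Y,Y] = 1 (diagonal).
  r[Y,Z] = 0.95 / (1.9235 · 2.1679) = 0.95 / 4.1701 = 0.2278
  r[Z,Z] = 1 (diagonal).

R is symmetric with unit diagonal. Assembling:

R = [[1, 0.4246, -0.4927],
 [0.4246, 1, 0.2278],
 [-0.4927, 0.2278, 1]]


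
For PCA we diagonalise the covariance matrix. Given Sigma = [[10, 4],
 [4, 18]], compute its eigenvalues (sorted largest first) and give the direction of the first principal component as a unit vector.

Step 1 — characteristic polynomial of 2×2 Sigma:
  det(Sigma - λI) = λ² - trace · λ + det = 0.
  trace = 10 + 18 = 28, det = 10·18 - (4)² = 164.
Step 2 — discriminant:
  Δ = trace² - 4·det = 784 - 656 = 128.
Step 3 — eigenvalues:
  λ = (trace ± √Δ)/2 = (28 ± 11.3137)/2,
  λ_1 = 19.6569,  λ_2 = 8.3431.

Step 4 — unit eigenvector for λ_1: solve (Sigma - λ_1 I)v = 0. First row:
  (10 - 19.6569)·v_x + (4)·v_y = 0, i.e. (-9.6569)·v_x + (4)·v_y = 0,
  so v ∝ (b, λ_1 - a) = (4, 9.6569) = u.
  ||u|| = √((4)² + (9.6569)²) = √(109.2548) ≈ 10.4525,
  v_1 = u/||u|| ≈ (0.3827, 0.9239) (||v_1|| = 1).

λ_1 = 19.6569,  λ_2 = 8.3431;  v_1 ≈ (0.3827, 0.9239)


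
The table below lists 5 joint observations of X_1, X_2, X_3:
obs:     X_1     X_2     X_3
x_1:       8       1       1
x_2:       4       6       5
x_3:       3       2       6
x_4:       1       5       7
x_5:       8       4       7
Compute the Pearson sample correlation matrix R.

Step 1 — column means:
  mean(X_1) = (8 + 4 + 3 + 1 + 8) / 5 = 24/5 = 4.8
  mean(X_2) = (1 + 6 + 2 + 5 + 4) / 5 = 18/5 = 3.6
  mean(X_3) = (1 + 5 + 6 + 7 + 7) / 5 = 26/5 = 5.2

Step 2 — sample variances and covariances s[i,j] = (1/(n-1)) · Σ_k (x_{k,i} - mean_i) · (x_{k,j} - mean_j), with n-1 = 4:
  s[X_1,X_1] = ((3.2)·(3.2) + (-0.8)·(-0.8) + (-1.8)·(-1.8) + (-3.8)·(-3.8) + (3.2)·(3.2)) / 4 = 38.8/4 = 9.7
  s[X_1,X_2] = ((3.2)·(-2.6) + (-0.8)·(2.4) + (-1.8)·(-1.6) + (-3.8)·(1.4) + (3.2)·(0.4)) / 4 = -11.4/4 = -2.85
  s[X_1,X_3] = ((3.2)·(-4.2) + (-0.8)·(-0.2) + (-1.8)·(0.8) + (-3.8)·(1.8) + (3.2)·(1.8)) / 4 = -15.8/4 = -3.95
  s[X_2,X_2] = ((-2.6)·(-2.6) + (2.4)·(2.4) + (-1.6)·(-1.6) + (1.4)·(1.4) + (0.4)·(0.4)) / 4 = 17.2/4 = 4.3
  s[X_2,X_3] = ((-2.6)·(-4.2) + (2.4)·(-0.2) + (-1.6)·(0.8) + (1.4)·(1.8) + (0.4)·(1.8)) / 4 = 12.4/4 = 3.1
  s[X_3,X_3] = ((-4.2)·(-4.2) + (-0.2)·(-0.2) + (0.8)·(0.8) + (1.8)·(1.8) + (1.8)·(1.8)) / 4 = 24.8/4 = 6.2
  Sample standard deviations s_i = √(s[i,i]):
  s(X_1) = √(9.7) = 3.1145
  s(X_2) = √(4.3) = 2.0736
  s(X_3) = √(6.2) = 2.49

Step 3 — r_{ij} = s_{ij} / (s_i · s_j):
  r[X_1,X_1] = 1 (diagonal).
  r[X_1,X_2] = -2.85 / (3.1145 · 2.0736) = -2.85 / 6.4583 = -0.4413
  r[X_1,X_3] = -3.95 / (3.1145 · 2.49) = -3.95 / 7.755 = -0.5093
  r[X_2,X_2] = 1 (diagonal).
  r[X_2,X_3] = 3.1 / (2.0736 · 2.49) = 3.1 / 5.1633 = 0.6004
  r[X_3,X_3] = 1 (diagonal).

R is symmetric with unit diagonal. Assembling:

R = [[1, -0.4413, -0.5093],
 [-0.4413, 1, 0.6004],
 [-0.5093, 0.6004, 1]]


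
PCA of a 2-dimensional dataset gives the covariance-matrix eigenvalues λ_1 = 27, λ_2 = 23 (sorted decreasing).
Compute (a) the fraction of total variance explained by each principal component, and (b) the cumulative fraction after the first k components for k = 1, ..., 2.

Step 1 — total variance = trace(Sigma) = Σ λ_i = 27 + 23 = 50.

Step 2 — fraction explained by component i = λ_i / Σ λ:
  PC1: 27/50 = 0.54
  PC2: 23/50 = 0.46

Step 3 — cumulative fraction after k components = (λ_1 + ... + λ_k) / Σ λ:
  k = 1: 27/50 = 0.54
  k = 2: (27 + 23)/50 = 50/50 = 1

Summary (fraction, with percent):

explained: PC1 0.54 (54%), PC2 0.46 (46%);  cumulative: 0.54, 1


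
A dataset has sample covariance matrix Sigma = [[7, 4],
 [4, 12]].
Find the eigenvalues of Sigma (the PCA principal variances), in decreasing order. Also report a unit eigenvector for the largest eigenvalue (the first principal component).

Step 1 — characteristic polynomial of 2×2 Sigma:
  det(Sigma - λI) = λ² - trace · λ + det = 0.
  trace = 7 + 12 = 19, det = 7·12 - (4)² = 68.
Step 2 — discriminant:
  Δ = trace² - 4·det = 361 - 272 = 89.
Step 3 — eigenvalues:
  λ = (trace ± √Δ)/2 = (19 ± 9.434)/2,
  λ_1 = 14.217,  λ_2 = 4.783.

Step 4 — unit eigenvector for λ_1: solve (Sigma - λ_1 I)v = 0. First row:
  (7 - 14.217)·v_x + (4)·v_y = 0, i.e. (-7.217)·v_x + (4)·v_y = 0,
  so v ∝ (b, λ_1 - a) = (4, 7.217) = u.
  ||u|| = √((4)² + (7.217)²) = √(68.085) ≈ 8.2514,
  v_1 = u/||u|| ≈ (0.4848, 0.8746) (||v_1|| = 1).

λ_1 = 14.217,  λ_2 = 4.783;  v_1 ≈ (0.4848, 0.8746)


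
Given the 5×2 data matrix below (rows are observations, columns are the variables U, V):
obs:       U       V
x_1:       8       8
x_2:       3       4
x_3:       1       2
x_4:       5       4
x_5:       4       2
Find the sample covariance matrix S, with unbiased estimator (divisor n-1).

Step 1 — column means:
  mean(U) = (8 + 3 + 1 + 5 + 4) / 5 = 21/5 = 4.2
  mean(V) = (8 + 4 + 2 + 4 + 2) / 5 = 20/5 = 4

Step 2 — sample covariance S[i,j] = (1/(n-1)) · Σ_k (x_{k,i} - mean_i) · (x_{k,j} - mean_j), with n-1 = 4.
  S[U,U] = ((3.8)·(3.8) + (-1.2)·(-1.2) + (-3.2)·(-3.2) + (0.8)·(0.8) + (-0.2)·(-0.2)) / 4 = 26.8/4 = 6.7
  S[U,V] = ((3.8)·(4) + (-1.2)·(0) + (-3.2)·(-2) + (0.8)·(0) + (-0.2)·(-2)) / 4 = 22/4 = 5.5
  S[V,V] = ((4)·(4) + (0)·(0) + (-2)·(-2) + (0)·(0) + (-2)·(-2)) / 4 = 24/4 = 6

S is symmetric (S[j,i] = S[i,j]). Assembling:

S = [[6.7, 5.5],
 [5.5, 6]]
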